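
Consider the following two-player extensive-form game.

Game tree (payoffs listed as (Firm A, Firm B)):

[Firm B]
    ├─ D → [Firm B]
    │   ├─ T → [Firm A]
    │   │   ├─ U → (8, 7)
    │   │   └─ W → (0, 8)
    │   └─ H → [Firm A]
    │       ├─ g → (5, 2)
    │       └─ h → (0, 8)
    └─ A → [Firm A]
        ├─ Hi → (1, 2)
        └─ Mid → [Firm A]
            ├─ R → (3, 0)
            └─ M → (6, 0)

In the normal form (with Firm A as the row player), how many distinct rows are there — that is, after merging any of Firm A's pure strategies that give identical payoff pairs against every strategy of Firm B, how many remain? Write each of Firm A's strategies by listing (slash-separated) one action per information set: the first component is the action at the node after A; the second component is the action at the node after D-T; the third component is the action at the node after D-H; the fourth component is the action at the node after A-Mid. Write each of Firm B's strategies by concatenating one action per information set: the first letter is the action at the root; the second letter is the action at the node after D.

Firm A has 16 pure strategies: Hi/U/g/R, Hi/U/g/M, Hi/U/h/R, Hi/U/h/M, Hi/W/g/R, Hi/W/g/M, Hi/W/h/R, Hi/W/h/M, Mid/U/g/R, Mid/U/g/M, Mid/U/h/R, Mid/U/h/M, Mid/W/g/R, Mid/W/g/M, Mid/W/h/R, Mid/W/h/M. Columns: DT, DH, AT, AH.
{Hi/U/g/R, Hi/U/g/M} → row (8,7) (5,2) (1,2) (1,2)
{Hi/U/h/R, Hi/U/h/M} → row (8,7) (0,8) (1,2) (1,2)
{Hi/W/g/R, Hi/W/g/M} → row (0,8) (5,2) (1,2) (1,2)
{Hi/W/h/R, Hi/W/h/M} → row (0,8) (0,8) (1,2) (1,2)
{Mid/U/g/R} → row (8,7) (5,2) (3,0) (3,0)
{Mid/U/g/M} → row (8,7) (5,2) (6,0) (6,0)
{Mid/U/h/R} → row (8,7) (0,8) (3,0) (3,0)
{Mid/U/h/M} → row (8,7) (0,8) (6,0) (6,0)
{Mid/W/g/R} → row (0,8) (5,2) (3,0) (3,0)
{Mid/W/g/M} → row (0,8) (5,2) (6,0) (6,0)
{Mid/W/h/R} → row (0,8) (0,8) (3,0) (3,0)
{Mid/W/h/M} → row (0,8) (0,8) (6,0) (6,0)
That's 12 distinct rows out of 16 strategies.

12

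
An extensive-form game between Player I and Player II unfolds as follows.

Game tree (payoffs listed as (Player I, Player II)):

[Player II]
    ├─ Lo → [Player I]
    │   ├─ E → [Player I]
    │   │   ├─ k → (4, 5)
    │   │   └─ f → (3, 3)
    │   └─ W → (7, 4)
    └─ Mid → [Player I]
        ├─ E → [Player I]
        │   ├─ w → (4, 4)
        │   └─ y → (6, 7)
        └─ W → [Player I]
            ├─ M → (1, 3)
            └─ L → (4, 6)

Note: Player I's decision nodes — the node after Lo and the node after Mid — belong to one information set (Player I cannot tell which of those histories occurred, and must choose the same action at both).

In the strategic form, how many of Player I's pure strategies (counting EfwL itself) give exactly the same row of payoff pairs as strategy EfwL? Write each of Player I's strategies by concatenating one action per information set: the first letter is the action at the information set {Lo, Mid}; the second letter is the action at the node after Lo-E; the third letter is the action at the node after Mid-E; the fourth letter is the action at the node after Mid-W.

2

Row for EfwL (columns Lo, Mid): (3,3) (4,4).
Under EfwL, Player I's choice at the node after Mid-W can never be reached regardless of what Player II does, so varying those choices leaves every outcome unchanged.
Holding the reachable choices fixed and varying the unreachable one freely already gives 2 equivalent strategies.
No other strategy reproduces this row, so those 2 are the full class: EfwM, EfwL.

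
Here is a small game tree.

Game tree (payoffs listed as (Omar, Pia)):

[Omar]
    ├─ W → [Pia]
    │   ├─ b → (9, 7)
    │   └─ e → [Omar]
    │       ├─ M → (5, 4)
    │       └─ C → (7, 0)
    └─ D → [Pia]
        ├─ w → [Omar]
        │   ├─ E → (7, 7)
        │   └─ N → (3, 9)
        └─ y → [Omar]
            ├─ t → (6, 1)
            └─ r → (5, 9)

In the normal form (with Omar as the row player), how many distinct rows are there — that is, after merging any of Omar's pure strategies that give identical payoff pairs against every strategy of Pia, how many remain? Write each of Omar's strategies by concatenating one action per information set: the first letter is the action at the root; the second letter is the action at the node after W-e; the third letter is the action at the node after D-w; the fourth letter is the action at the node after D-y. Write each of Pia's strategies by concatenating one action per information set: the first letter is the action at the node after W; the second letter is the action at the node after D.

6

Omar has 16 pure strategies: WMEt, WMEr, WMNt, WMNr, WCEt, WCEr, WCNt, WCNr, DMEt, DMEr, DMNt, DMNr, DCEt, DCEr, DCNt, DCNr. Columns: bw, by, ew, ey.
{WMEt, WMEr, WMNt, WMNr} → row (9,7) (9,7) (5,4) (5,4)
{WCEt, WCEr, WCNt, WCNr} → row (9,7) (9,7) (7,0) (7,0)
{DMEt, DCEt} → row (7,7) (6,1) (7,7) (6,1)
{DMEr, DCEr} → row (7,7) (5,9) (7,7) (5,9)
{DMNt, DCNt} → row (3,9) (6,1) (3,9) (6,1)
{DMNr, DCNr} → row (3,9) (5,9) (3,9) (5,9)
That's 6 distinct rows out of 16 strategies.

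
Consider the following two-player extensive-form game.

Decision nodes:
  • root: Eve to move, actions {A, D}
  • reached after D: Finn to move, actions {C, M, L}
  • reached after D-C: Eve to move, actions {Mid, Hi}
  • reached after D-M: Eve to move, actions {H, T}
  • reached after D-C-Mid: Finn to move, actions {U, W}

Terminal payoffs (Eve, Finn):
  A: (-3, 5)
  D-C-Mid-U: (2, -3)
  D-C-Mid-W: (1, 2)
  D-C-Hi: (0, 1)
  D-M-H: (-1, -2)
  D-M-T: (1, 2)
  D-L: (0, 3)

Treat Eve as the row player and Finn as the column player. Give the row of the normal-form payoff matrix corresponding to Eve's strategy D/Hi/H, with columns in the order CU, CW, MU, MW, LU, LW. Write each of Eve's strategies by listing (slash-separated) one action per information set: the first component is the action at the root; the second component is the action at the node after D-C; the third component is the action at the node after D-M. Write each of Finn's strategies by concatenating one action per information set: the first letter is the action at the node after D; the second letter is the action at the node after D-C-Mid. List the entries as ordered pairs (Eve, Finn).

vs CU: Eve plays D → Finn plays C at [D] → Eve plays Hi at [D-C] → (0, 1)
vs CW: Eve plays D → Finn plays C at [D] → Eve plays Hi at [D-C] → (0, 1)
vs MU: Eve plays D → Finn plays M at [D] → Eve plays H at [D-M] → (-1, -2)
vs MW: Eve plays D → Finn plays M at [D] → Eve plays H at [D-M] → (-1, -2)
vs LU: Eve plays D → Finn plays L at [D] → (0, 3)
vs LW: Eve plays D → Finn plays L at [D] → (0, 3)

(0,1) (0,1) (-1,-2) (-1,-2) (0,3) (0,3)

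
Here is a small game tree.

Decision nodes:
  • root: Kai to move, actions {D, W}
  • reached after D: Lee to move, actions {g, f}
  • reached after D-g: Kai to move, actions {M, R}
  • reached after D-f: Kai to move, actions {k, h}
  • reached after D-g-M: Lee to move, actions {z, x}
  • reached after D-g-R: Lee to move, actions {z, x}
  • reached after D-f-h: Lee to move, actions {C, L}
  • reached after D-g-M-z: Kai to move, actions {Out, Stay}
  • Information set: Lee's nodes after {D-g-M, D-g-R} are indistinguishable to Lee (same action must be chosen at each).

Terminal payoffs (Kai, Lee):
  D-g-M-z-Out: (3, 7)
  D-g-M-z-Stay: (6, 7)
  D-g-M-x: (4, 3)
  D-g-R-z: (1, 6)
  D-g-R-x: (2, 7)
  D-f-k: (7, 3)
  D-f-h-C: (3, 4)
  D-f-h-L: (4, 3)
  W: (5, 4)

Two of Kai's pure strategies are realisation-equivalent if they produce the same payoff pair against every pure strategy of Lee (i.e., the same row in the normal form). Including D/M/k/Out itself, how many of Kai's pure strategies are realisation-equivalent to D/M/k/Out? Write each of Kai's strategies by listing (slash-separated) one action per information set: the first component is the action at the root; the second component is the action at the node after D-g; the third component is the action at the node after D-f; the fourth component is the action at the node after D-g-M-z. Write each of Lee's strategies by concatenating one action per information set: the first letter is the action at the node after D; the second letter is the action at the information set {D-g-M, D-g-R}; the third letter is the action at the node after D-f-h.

1

Row for D/M/k/Out (columns gzC, gzL, gxC, gxL, fzC, fzL, fxC, fxL): (3,7) (3,7) (4,3) (4,3) (7,3) (7,3) (7,3) (7,3).
Every one of Kai's information sets is on the play path for some reply by Lee when Kai follows D/M/k/Out.
Changing the action at any of them therefore changes at least one column, so only D/M/k/Out itself gives this row.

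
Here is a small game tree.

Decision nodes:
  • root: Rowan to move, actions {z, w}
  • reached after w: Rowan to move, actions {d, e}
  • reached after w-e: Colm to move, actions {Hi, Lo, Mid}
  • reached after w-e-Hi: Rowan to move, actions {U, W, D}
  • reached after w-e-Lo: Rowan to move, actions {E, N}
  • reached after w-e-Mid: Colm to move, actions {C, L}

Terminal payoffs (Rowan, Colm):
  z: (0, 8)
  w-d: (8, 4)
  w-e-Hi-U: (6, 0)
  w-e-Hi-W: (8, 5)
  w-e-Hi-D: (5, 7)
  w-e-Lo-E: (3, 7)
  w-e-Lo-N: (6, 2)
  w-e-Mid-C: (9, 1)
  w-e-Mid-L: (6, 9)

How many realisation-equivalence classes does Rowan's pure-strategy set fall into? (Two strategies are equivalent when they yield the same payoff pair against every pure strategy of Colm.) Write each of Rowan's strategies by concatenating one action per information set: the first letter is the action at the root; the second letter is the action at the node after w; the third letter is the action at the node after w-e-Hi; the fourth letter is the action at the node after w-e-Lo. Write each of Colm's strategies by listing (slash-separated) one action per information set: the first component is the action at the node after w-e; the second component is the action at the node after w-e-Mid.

8

Rowan has 24 pure strategies: zdUE, zdUN, zdWE, zdWN, zdDE, zdDN, zeUE, zeUN, zeWE, zeWN, zeDE, zeDN, wdUE, wdUN, wdWE, wdWN, wdDE, wdDN, weUE, weUN, weWE, weWN, weDE, weDN. Columns: Hi/C, Hi/L, Lo/C, Lo/L, Mid/C, Mid/L.
{zdUE, zdUN, zdWE, zdWN, zdDE, zdDN, zeUE, zeUN, zeWE, zeWN, zeDE, zeDN} → row (0,8) (0,8) (0,8) (0,8) (0,8) (0,8)
{wdUE, wdUN, wdWE, wdWN, wdDE, wdDN} → row (8,4) (8,4) (8,4) (8,4) (8,4) (8,4)
{weUE} → row (6,0) (6,0) (3,7) (3,7) (9,1) (6,9)
{weUN} → row (6,0) (6,0) (6,2) (6,2) (9,1) (6,9)
{weWE} → row (8,5) (8,5) (3,7) (3,7) (9,1) (6,9)
{weWN} → row (8,5) (8,5) (6,2) (6,2) (9,1) (6,9)
{weDE} → row (5,7) (5,7) (3,7) (3,7) (9,1) (6,9)
{weDN} → row (5,7) (5,7) (6,2) (6,2) (9,1) (6,9)
That's 8 distinct rows out of 24 strategies.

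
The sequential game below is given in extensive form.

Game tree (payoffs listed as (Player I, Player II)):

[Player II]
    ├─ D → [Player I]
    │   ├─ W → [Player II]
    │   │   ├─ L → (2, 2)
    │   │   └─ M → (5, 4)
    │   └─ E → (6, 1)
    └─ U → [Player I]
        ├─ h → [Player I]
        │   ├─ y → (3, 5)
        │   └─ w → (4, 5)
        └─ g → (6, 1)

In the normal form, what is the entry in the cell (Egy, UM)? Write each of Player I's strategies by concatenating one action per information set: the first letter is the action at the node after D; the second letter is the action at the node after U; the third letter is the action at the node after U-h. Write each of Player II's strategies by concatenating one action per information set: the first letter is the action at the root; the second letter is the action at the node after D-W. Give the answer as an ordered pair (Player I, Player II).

Trace the play path from the root:
  Player II plays U
  Player I plays g at [U]
→ terminal payoff (6, 1).
(Player I's choice at the node after D is never reached on this path, so it doesn't affect the outcome.)

(6, 1)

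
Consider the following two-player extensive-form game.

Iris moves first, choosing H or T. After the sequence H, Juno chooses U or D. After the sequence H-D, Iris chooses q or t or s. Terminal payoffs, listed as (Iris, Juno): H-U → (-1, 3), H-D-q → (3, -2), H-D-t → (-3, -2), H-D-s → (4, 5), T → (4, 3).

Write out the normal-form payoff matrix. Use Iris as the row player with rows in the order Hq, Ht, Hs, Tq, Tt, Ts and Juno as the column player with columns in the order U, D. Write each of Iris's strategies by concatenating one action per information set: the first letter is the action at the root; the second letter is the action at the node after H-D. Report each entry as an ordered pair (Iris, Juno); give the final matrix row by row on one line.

Hq: (-1,3) (3,-2) | Ht: (-1,3) (-3,-2) | Hs: (-1,3) (4,5) | Tq: (4,3) (4,3) | Tt: (4,3) (4,3) | Ts: (4,3) (4,3)

            U        D
  Hq   (-1,3)   (3,-2)
  Ht   (-1,3)  (-3,-2)
  Hs   (-1,3)    (4,5)
  Tq    (4,3)    (4,3)
  Tt    (4,3)    (4,3)
  Ts    (4,3)    (4,3)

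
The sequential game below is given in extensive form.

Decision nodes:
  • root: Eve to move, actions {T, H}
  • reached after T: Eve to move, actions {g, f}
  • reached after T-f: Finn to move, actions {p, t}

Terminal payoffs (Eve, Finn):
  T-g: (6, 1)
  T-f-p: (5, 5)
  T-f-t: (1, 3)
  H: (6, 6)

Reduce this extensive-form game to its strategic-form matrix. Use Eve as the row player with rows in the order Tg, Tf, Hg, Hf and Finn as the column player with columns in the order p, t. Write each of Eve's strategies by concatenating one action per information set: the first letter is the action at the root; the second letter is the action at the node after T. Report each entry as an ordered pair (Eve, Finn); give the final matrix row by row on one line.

            p        t
  Tg    (6,1)    (6,1)
  Tf    (5,5)    (1,3)
  Hg    (6,6)    (6,6)
  Hf    (6,6)    (6,6)

Tg: (6,1) (6,1) | Tf: (5,5) (1,3) | Hg: (6,6) (6,6) | Hf: (6,6) (6,6)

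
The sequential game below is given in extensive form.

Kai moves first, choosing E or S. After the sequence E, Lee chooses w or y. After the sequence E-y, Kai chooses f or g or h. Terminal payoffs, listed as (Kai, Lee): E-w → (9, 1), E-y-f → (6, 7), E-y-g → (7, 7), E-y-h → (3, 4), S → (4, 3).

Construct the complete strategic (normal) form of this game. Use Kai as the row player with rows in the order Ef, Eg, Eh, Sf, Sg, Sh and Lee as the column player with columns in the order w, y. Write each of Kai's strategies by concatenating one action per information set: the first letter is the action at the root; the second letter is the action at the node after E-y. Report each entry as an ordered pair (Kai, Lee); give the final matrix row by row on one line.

Ef: (9,1) (6,7) | Eg: (9,1) (7,7) | Eh: (9,1) (3,4) | Sf: (4,3) (4,3) | Sg: (4,3) (4,3) | Sh: (4,3) (4,3)

Row Ef: w→(9,1), y→(6,7)
Row Eg: w→(9,1), y→(7,7)
Row Eh: w→(9,1), y→(3,4)
Row Sf: w→(4,3), y→(4,3)
Row Sg: w→(4,3), y→(4,3)
Row Sh: w→(4,3), y→(4,3)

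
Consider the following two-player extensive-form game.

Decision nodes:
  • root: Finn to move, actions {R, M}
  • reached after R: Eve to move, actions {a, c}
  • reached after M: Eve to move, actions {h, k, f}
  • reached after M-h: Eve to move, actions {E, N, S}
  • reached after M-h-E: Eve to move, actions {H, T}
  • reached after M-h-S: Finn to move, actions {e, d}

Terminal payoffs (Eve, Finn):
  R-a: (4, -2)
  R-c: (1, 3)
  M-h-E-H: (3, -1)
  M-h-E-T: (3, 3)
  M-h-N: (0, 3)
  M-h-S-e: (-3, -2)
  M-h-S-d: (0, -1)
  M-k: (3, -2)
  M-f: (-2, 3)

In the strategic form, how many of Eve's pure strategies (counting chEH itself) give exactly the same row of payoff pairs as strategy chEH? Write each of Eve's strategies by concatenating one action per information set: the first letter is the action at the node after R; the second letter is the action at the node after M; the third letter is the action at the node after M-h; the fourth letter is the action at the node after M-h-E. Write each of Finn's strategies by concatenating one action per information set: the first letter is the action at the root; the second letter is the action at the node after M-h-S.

1

Row for chEH (columns Re, Rd, Me, Md): (1,3) (1,3) (3,-1) (3,-1).
Every one of Eve's information sets is on the play path for some reply by Finn when Eve follows chEH.
Changing the action at any of them therefore changes at least one column, so only chEH itself gives this row.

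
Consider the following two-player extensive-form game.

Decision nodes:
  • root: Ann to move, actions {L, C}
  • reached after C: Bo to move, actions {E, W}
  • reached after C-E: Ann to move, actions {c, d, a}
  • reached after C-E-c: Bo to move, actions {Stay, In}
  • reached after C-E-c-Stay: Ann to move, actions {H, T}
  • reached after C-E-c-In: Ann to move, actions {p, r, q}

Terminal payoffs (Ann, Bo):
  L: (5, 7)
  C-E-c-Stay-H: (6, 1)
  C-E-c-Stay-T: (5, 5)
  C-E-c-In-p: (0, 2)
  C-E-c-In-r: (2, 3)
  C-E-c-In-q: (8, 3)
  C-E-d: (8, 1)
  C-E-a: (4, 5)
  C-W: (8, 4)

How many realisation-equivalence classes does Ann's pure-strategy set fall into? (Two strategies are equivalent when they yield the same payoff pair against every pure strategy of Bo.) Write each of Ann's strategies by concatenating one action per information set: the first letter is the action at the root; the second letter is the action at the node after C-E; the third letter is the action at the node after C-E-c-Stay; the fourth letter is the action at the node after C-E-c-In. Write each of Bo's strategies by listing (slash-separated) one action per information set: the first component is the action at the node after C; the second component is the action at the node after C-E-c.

9

Ann has 36 pure strategies: LcHp, LcHr, LcHq, LcTp, LcTr, LcTq, LdHp, LdHr, LdHq, LdTp, LdTr, LdTq, LaHp, LaHr, LaHq, LaTp, LaTr, LaTq, CcHp, CcHr, CcHq, CcTp, CcTr, CcTq, CdHp, CdHr, CdHq, CdTp, CdTr, CdTq, CaHp, CaHr, CaHq, CaTp, CaTr, CaTq. Columns: E/Stay, E/In, W/Stay, W/In.
{LcHp, LcHr, LcHq, LcTp, LcTr, LcTq, LdHp, LdHr, LdHq, LdTp, LdTr, LdTq, LaHp, LaHr, LaHq, LaTp, LaTr, LaTq} → row (5,7) (5,7) (5,7) (5,7)
{CcHp} → row (6,1) (0,2) (8,4) (8,4)
{CcHr} → row (6,1) (2,3) (8,4) (8,4)
{CcHq} → row (6,1) (8,3) (8,4) (8,4)
{CcTp} → row (5,5) (0,2) (8,4) (8,4)
{CcTr} → row (5,5) (2,3) (8,4) (8,4)
{CcTq} → row (5,5) (8,3) (8,4) (8,4)
{CdHp, CdHr, CdHq, CdTp, CdTr, CdTq} → row (8,1) (8,1) (8,4) (8,4)
{CaHp, CaHr, CaHq, CaTp, CaTr, CaTq} → row (4,5) (4,5) (8,4) (8,4)
That's 9 distinct rows out of 36 strategies.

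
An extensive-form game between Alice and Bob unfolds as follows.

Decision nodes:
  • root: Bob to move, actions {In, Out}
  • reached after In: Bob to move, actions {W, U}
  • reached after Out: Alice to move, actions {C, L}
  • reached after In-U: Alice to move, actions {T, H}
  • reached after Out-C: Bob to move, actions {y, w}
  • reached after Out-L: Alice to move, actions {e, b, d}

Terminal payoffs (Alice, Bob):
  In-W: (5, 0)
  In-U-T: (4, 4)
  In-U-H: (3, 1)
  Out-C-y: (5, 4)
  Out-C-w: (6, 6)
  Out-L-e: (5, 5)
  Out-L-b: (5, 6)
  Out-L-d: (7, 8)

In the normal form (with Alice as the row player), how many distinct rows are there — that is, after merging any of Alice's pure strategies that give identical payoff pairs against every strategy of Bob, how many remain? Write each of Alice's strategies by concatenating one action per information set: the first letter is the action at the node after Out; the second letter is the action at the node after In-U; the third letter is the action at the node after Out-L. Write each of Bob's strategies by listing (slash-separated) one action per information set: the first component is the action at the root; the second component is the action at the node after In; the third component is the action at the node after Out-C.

Alice has 12 pure strategies: CTe, CTb, CTd, CHe, CHb, CHd, LTe, LTb, LTd, LHe, LHb, LHd. Columns: In/W/y, In/W/w, In/U/y, In/U/w, Out/W/y, Out/W/w, Out/U/y, Out/U/w.
{CTe, CTb, CTd} → row (5,0) (5,0) (4,4) (4,4) (5,4) (6,6) (5,4) (6,6)
{CHe, CHb, CHd} → row (5,0) (5,0) (3,1) (3,1) (5,4) (6,6) (5,4) (6,6)
{LTe} → row (5,0) (5,0) (4,4) (4,4) (5,5) (5,5) (5,5) (5,5)
{LTb} → row (5,0) (5,0) (4,4) (4,4) (5,6) (5,6) (5,6) (5,6)
{LTd} → row (5,0) (5,0) (4,4) (4,4) (7,8) (7,8) (7,8) (7,8)
{LHe} → row (5,0) (5,0) (3,1) (3,1) (5,5) (5,5) (5,5) (5,5)
{LHb} → row (5,0) (5,0) (3,1) (3,1) (5,6) (5,6) (5,6) (5,6)
{LHd} → row (5,0) (5,0) (3,1) (3,1) (7,8) (7,8) (7,8) (7,8)
That's 8 distinct rows out of 12 strategies.

8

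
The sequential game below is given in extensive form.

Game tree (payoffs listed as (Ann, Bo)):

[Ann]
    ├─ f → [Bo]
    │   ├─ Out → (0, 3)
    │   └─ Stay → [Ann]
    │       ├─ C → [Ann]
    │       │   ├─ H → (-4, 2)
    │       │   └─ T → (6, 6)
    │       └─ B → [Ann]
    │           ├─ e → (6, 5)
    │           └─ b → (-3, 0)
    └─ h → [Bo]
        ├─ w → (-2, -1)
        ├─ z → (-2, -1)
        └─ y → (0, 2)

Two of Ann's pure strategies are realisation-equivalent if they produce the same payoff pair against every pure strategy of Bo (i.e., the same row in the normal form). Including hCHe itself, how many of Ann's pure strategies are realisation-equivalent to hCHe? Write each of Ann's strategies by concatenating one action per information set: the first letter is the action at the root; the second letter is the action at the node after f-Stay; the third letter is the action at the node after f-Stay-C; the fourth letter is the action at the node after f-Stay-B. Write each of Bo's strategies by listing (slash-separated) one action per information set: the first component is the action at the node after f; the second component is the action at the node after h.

8

Row for hCHe (columns Out/w, Out/z, Out/y, Stay/w, Stay/z, Stay/y): (-2,-1) (-2,-1) (0,2) (-2,-1) (-2,-1) (0,2).
Under hCHe, Ann's choice at the node after f-Stay and at the node after f-Stay-C and at the node after f-Stay-B can never be reached regardless of what Bo does, so varying those choices leaves every outcome unchanged.
Holding the reachable choices fixed and varying the unreachable ones freely already gives 2 × 2 × 2 = 8 equivalent strategies.
No other strategy reproduces this row, so those 8 are the full class: hCHe, hCHb, hCTe, hCTb, hBHe, hBHb, hBTe, hBTb.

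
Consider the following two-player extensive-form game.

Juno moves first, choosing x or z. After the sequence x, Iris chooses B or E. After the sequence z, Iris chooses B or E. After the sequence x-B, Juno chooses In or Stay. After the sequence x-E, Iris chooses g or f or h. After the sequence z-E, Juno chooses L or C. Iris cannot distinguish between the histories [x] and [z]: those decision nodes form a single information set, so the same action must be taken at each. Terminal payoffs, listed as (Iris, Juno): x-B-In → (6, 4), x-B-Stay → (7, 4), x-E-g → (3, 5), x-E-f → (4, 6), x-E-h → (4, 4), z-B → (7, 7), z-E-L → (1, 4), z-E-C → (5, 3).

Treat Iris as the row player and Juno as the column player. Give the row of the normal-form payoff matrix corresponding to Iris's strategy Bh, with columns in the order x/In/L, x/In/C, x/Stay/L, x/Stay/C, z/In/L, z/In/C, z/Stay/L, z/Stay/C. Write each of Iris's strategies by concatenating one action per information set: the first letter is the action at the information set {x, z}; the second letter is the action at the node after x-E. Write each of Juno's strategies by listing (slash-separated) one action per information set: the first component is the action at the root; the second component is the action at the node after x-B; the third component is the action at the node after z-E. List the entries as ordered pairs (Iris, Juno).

vs x/In/L: Juno plays x → Iris plays B at [x] → Juno plays In at [x-B] → (6, 4)
vs x/In/C: Juno plays x → Iris plays B at [x] → Juno plays In at [x-B] → (6, 4)
vs x/Stay/L: Juno plays x → Iris plays B at [x] → Juno plays Stay at [x-B] → (7, 4)
vs x/Stay/C: Juno plays x → Iris plays B at [x] → Juno plays Stay at [x-B] → (7, 4)
vs z/In/L: Juno plays z → Iris plays B at [z] → (7, 7)
vs z/In/C: Juno plays z → Iris plays B at [z] → (7, 7)
vs z/Stay/L: Juno plays z → Iris plays B at [z] → (7, 7)
vs z/Stay/C: Juno plays z → Iris plays B at [z] → (7, 7)

(6,4) (6,4) (7,4) (7,4) (7,7) (7,7) (7,7) (7,7)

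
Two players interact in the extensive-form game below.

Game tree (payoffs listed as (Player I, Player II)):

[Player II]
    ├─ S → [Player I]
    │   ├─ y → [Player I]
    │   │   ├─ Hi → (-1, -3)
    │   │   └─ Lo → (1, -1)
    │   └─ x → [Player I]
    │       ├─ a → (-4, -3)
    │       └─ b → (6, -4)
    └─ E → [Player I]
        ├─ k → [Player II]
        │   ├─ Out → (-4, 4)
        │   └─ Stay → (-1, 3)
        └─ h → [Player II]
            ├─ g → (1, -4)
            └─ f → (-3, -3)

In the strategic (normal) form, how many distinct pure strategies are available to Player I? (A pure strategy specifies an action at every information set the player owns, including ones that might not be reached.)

16

Player I owns the node after S with actions {y, x} — two choices.
Player I owns the node after E with actions {k, h} — two choices.
Player I owns the node after S-y with actions {Hi, Lo} — two choices.
Player I owns the node after S-x with actions {a, b} — two choices.
A pure strategy fixes one action at each information set independently, so the count is the product 2 × 2 × 2 × 2 = 16.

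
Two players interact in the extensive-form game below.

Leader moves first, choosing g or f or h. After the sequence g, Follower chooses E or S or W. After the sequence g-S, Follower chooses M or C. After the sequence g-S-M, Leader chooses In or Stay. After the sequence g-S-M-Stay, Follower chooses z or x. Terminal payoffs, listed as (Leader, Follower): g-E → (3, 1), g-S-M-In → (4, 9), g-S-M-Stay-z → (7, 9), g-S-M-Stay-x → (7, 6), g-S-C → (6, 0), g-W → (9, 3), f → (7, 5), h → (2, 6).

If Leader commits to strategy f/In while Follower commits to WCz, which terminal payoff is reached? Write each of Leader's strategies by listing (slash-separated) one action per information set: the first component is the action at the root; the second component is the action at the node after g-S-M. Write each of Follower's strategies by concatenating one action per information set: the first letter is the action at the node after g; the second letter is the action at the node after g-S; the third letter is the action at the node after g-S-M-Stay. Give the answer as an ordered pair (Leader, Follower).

(7, 5)

Trace the play path from the root:
  Leader plays f
→ terminal payoff (7, 5).
(Leader's choice at the node after g-S-M is never reached on this path, so it doesn't affect the outcome.)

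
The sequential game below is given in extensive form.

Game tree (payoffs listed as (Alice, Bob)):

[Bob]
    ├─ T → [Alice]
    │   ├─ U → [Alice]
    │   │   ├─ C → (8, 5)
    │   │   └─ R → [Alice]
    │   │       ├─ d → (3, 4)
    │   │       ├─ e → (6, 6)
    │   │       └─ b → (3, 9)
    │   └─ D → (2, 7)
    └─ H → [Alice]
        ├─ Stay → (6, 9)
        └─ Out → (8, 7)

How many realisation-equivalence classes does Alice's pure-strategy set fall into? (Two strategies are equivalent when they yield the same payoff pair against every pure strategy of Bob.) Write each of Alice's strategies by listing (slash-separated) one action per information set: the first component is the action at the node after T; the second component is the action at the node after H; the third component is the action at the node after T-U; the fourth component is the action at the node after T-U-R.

10

Alice has 24 pure strategies: U/Stay/C/d, U/Stay/C/e, U/Stay/C/b, U/Stay/R/d, U/Stay/R/e, U/Stay/R/b, U/Out/C/d, U/Out/C/e, U/Out/C/b, U/Out/R/d, U/Out/R/e, U/Out/R/b, D/Stay/C/d, D/Stay/C/e, D/Stay/C/b, D/Stay/R/d, D/Stay/R/e, D/Stay/R/b, D/Out/C/d, D/Out/C/e, D/Out/C/b, D/Out/R/d, D/Out/R/e, D/Out/R/b. Columns: T, H.
{U/Stay/C/d, U/Stay/C/e, U/Stay/C/b} → row (8,5) (6,9)
{U/Stay/R/d} → row (3,4) (6,9)
{U/Stay/R/e} → row (6,6) (6,9)
{U/Stay/R/b} → row (3,9) (6,9)
{U/Out/C/d, U/Out/C/e, U/Out/C/b} → row (8,5) (8,7)
{U/Out/R/d} → row (3,4) (8,7)
{U/Out/R/e} → row (6,6) (8,7)
{U/Out/R/b} → row (3,9) (8,7)
{D/Stay/C/d, D/Stay/C/e, D/Stay/C/b, D/Stay/R/d, D/Stay/R/e, D/Stay/R/b} → row (2,7) (6,9)
{D/Out/C/d, D/Out/C/e, D/Out/C/b, D/Out/R/d, D/Out/R/e, D/Out/R/b} → row (2,7) (8,7)
That's 10 distinct rows out of 24 strategies.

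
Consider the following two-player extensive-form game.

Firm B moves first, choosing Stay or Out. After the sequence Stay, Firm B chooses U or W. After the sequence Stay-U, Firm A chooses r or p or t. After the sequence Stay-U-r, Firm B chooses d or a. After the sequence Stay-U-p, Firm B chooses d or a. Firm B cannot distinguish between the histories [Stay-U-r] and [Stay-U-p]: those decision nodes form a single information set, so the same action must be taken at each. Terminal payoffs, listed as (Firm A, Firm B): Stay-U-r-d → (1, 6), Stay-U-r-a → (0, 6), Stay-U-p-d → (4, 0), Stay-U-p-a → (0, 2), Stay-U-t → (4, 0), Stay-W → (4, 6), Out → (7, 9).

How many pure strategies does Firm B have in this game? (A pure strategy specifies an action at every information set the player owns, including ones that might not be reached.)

8

Firm B owns the root with actions {Stay, Out} — two choices.
Firm B owns the node after Stay with actions {U, W} — two choices.
Firm B owns the information set {Stay-U-r, Stay-U-p} with actions {d, a} — two choices.
A pure strategy fixes one action at each information set independently, so the count is the product 2 × 2 × 2 = 8.
(For reference, Firm A has 3 pure strategies, giving a 8×3 normal-form matrix.)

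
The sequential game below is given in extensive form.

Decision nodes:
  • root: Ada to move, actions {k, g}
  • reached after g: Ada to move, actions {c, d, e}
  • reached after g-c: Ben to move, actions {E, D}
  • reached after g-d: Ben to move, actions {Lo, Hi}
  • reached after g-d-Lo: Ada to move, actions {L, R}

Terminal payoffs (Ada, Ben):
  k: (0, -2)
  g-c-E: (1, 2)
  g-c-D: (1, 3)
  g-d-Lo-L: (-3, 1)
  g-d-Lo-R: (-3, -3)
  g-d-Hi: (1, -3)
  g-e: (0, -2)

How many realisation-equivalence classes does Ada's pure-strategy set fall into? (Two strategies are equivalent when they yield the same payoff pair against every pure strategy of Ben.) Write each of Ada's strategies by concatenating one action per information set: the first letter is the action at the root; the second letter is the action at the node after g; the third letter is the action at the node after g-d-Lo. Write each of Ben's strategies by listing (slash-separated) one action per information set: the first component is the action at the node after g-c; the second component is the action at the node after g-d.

4

Ada has 12 pure strategies: kcL, kcR, kdL, kdR, keL, keR, gcL, gcR, gdL, gdR, geL, geR. Columns: E/Lo, E/Hi, D/Lo, D/Hi.
{kcL, kcR, kdL, kdR, keL, keR, geL, geR} → row (0,-2) (0,-2) (0,-2) (0,-2)
{gcL, gcR} → row (1,2) (1,2) (1,3) (1,3)
{gdL} → row (-3,1) (1,-3) (-3,1) (1,-3)
{gdR} → row (-3,-3) (1,-3) (-3,-3) (1,-3)
That's 4 distinct rows out of 12 strategies.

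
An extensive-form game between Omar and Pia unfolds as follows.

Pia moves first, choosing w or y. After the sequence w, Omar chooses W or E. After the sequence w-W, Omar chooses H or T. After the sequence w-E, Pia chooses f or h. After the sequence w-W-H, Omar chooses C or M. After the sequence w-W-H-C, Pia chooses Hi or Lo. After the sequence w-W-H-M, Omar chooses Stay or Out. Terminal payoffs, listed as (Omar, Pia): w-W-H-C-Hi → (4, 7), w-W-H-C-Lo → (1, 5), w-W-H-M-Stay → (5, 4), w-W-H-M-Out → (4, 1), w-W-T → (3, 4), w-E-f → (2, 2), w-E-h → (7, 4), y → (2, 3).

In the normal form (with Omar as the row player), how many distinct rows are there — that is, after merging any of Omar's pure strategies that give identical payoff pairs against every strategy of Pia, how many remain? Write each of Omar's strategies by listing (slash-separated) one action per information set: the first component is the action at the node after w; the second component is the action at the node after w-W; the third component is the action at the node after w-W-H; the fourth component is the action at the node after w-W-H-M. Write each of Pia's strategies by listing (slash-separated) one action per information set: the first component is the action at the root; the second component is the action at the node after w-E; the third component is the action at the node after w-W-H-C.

Omar has 16 pure strategies: W/H/C/Stay, W/H/C/Out, W/H/M/Stay, W/H/M/Out, W/T/C/Stay, W/T/C/Out, W/T/M/Stay, W/T/M/Out, E/H/C/Stay, E/H/C/Out, E/H/M/Stay, E/H/M/Out, E/T/C/Stay, E/T/C/Out, E/T/M/Stay, E/T/M/Out. Columns: w/f/Hi, w/f/Lo, w/h/Hi, w/h/Lo, y/f/Hi, y/f/Lo, y/h/Hi, y/h/Lo.
{W/H/C/Stay, W/H/C/Out} → row (4,7) (1,5) (4,7) (1,5) (2,3) (2,3) (2,3) (2,3)
{W/H/M/Stay} → row (5,4) (5,4) (5,4) (5,4) (2,3) (2,3) (2,3) (2,3)
{W/H/M/Out} → row (4,1) (4,1) (4,1) (4,1) (2,3) (2,3) (2,3) (2,3)
{W/T/C/Stay, W/T/C/Out, W/T/M/Stay, W/T/M/Out} → row (3,4) (3,4) (3,4) (3,4) (2,3) (2,3) (2,3) (2,3)
{E/H/C/Stay, E/H/C/Out, E/H/M/Stay, E/H/M/Out, E/T/C/Stay, E/T/C/Out, E/T/M/Stay, E/T/M/Out} → row (2,2) (2,2) (7,4) (7,4) (2,3) (2,3) (2,3) (2,3)
That's 5 distinct rows out of 16 strategies.

5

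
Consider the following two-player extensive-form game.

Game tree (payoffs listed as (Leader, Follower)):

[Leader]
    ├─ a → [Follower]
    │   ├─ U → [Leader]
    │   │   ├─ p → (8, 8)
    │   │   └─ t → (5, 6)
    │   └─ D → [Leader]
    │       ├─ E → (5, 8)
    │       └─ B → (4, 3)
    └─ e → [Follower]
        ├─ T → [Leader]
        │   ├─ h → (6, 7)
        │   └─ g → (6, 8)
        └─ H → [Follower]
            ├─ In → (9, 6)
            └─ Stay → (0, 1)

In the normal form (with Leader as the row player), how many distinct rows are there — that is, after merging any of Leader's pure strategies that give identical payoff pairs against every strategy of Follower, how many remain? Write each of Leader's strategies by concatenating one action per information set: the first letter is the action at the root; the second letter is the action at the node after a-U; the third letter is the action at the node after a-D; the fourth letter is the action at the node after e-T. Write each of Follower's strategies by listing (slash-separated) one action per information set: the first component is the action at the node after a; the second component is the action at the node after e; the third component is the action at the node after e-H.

6

Leader has 16 pure strategies: apEh, apEg, apBh, apBg, atEh, atEg, atBh, atBg, epEh, epEg, epBh, epBg, etEh, etEg, etBh, etBg. Columns: U/T/In, U/T/Stay, U/H/In, U/H/Stay, D/T/In, D/T/Stay, D/H/In, D/H/Stay.
{apEh, apEg} → row (8,8) (8,8) (8,8) (8,8) (5,8) (5,8) (5,8) (5,8)
{apBh, apBg} → row (8,8) (8,8) (8,8) (8,8) (4,3) (4,3) (4,3) (4,3)
{atEh, atEg} → row (5,6) (5,6) (5,6) (5,6) (5,8) (5,8) (5,8) (5,8)
{atBh, atBg} → row (5,6) (5,6) (5,6) (5,6) (4,3) (4,3) (4,3) (4,3)
{epEh, epBh, etEh, etBh} → row (6,7) (6,7) (9,6) (0,1) (6,7) (6,7) (9,6) (0,1)
{epEg, epBg, etEg, etBg} → row (6,8) (6,8) (9,6) (0,1) (6,8) (6,8) (9,6) (0,1)
That's 6 distinct rows out of 16 strategies.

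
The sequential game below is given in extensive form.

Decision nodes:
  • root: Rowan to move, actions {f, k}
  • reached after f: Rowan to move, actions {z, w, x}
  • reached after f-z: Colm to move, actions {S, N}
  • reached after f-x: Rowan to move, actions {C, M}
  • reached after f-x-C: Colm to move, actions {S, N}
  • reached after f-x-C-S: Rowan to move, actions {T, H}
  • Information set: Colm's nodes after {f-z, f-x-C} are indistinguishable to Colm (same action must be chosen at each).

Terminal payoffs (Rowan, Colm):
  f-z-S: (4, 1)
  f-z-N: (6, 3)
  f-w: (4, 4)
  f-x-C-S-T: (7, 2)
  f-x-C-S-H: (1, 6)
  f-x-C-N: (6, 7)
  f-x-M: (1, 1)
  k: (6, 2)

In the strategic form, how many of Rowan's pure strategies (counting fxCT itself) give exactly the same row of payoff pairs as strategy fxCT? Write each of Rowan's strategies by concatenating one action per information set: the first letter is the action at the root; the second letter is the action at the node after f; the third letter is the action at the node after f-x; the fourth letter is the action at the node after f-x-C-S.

Row for fxCT (columns S, N): (7,2) (6,7).
Every one of Rowan's information sets is on the play path for some reply by Colm when Rowan follows fxCT.
Changing the action at any of them therefore changes at least one column, so only fxCT itself gives this row.

1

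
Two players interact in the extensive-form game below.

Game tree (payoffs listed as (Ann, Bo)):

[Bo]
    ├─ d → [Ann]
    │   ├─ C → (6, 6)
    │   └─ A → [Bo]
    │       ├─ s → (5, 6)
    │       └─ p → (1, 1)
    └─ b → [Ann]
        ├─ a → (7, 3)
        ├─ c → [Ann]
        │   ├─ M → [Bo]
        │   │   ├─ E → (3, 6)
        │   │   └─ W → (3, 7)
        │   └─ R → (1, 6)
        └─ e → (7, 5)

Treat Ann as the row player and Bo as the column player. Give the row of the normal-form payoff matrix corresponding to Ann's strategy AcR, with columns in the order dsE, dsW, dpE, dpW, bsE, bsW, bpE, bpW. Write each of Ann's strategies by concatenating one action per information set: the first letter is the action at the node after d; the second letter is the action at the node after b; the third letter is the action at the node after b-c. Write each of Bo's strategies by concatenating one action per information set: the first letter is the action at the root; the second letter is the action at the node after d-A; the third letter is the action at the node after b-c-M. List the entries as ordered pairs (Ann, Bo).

vs dsE: Bo plays d → Ann plays A at [d] → Bo plays s at [d-A] → (5, 6)
vs dsW: Bo plays d → Ann plays A at [d] → Bo plays s at [d-A] → (5, 6)
vs dpE: Bo plays d → Ann plays A at [d] → Bo plays p at [d-A] → (1, 1)
vs dpW: Bo plays d → Ann plays A at [d] → Bo plays p at [d-A] → (1, 1)
vs bsE: Bo plays b → Ann plays c at [b] → Ann plays R at [b-c] → (1, 6)
vs bsW: Bo plays b → Ann plays c at [b] → Ann plays R at [b-c] → (1, 6)
vs bpE: Bo plays b → Ann plays c at [b] → Ann plays R at [b-c] → (1, 6)
vs bpW: Bo plays b → Ann plays c at [b] → Ann plays R at [b-c] → (1, 6)

(5,6) (5,6) (1,1) (1,1) (1,6) (1,6) (1,6) (1,6)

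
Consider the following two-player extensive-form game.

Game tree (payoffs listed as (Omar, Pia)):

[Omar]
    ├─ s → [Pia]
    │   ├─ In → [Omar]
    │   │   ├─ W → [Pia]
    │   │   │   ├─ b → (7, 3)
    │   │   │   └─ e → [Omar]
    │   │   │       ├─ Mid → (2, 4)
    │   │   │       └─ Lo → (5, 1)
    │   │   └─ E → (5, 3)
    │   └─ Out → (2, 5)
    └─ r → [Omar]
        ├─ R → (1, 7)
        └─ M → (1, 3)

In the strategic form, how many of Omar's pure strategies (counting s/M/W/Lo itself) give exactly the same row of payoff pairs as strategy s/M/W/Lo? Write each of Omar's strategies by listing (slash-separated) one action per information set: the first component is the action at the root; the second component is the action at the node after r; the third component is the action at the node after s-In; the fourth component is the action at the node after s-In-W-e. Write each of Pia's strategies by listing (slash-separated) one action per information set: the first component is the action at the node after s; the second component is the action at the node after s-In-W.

Row for s/M/W/Lo (columns In/b, In/e, Out/b, Out/e): (7,3) (5,1) (2,5) (2,5).
Under s/M/W/Lo, Omar's choice at the node after r can never be reached regardless of what Pia does, so varying those choices leaves every outcome unchanged.
Holding the reachable choices fixed and varying the unreachable one freely already gives 2 equivalent strategies.
No other strategy reproduces this row, so those 2 are the full class: s/R/W/Lo, s/M/W/Lo.

2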